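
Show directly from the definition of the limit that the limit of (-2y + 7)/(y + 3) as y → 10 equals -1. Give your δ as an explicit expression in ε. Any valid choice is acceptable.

Let ε > 0. We want δ > 0 with 0 < |y − 10| < δ ⇒ |(-2y + 7)/(y + 3) + 1| < ε.
Combining over a common denominator, (-2y + 7)/(y + 3) + 1 = [(-2y + 7)·13 − (-13)·(y + 3)] / [13·(y + 3)] = -13(y − 10) / (13(y + 3)).
So |(-2y + 7)/(y + 3) + 1| = 13|y − 10| / (13·|y + 3|).
Require δ ≤ 13/2, so |y + 3| ≥ |13| − |y − 10| > 13 − 13/2 = 13/2.
Hence |(-2y + 7)/(y + 3) + 1| < 13|y − 10|/(13·(13/2)) = (2/13)|y − 10|, which is < ε once |y − 10| < (13/2)ε.
Take δ = min(13/2, (13/2)ε). Then 0 < |y − 10| < δ forces both bounds, so |(-2y + 7)/(y + 3) + 1| < ε.

δ = min(13/2, (13/2)ε)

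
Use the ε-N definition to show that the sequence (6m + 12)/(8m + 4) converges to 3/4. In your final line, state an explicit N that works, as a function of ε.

Let ε > 0. For m ≥ 1, |(6m + 12)/(8m + 4) − (3/4)| = |72|/(8(8m + 4)) = 72/(8(8m + 4)).
Since 8m + 4 ≥ 8m for m ≥ 1, this is ≤ 72/(8·8m) = (9/8)/m.
So |(6m + 12)/(8m + 4) − (3/4)| < ε whenever m > (9/8)/ε.
Take N = (9/8)/ε. If m > N then |(6m + 12)/(8m + 4) − (3/4)| ≤ (9/8)/m < ε.

N = (9/8)/ε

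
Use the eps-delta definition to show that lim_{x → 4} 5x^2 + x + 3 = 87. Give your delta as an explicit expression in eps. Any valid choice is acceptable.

delta = min(1, eps/46)

Let eps > 0 be given. We want delta > 0 such that 0 < |x − 4| < delta implies |(5x^2 + x + 3) − 87| < eps.
(5x^2 + x + 3) − 87 = 5x^2 + x - 84 = (x − 4)(5x + 21).
So |(5x^2 + x + 3) − 87| = |x − 4|·|5x + 21|.
Assume first that |x − 4| < 1, so |x| < 5. Then |5x + 21| ≤ 5·5 + 21 = 46.
Hence |(5x^2 + x + 3) − 87| ≤ 46|x − 4| < eps provided |x − 4| < eps/46.
Choosing delta = min(1, eps/46) ensures both conditions, hence |(5x^2 + x + 3) − 87| < eps.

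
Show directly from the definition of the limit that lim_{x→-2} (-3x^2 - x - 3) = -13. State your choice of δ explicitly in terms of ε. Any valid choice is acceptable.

δ = min(2, ε/17)

Suppose ε > 0. We want δ > 0 such that 0 < |x + 2| < δ implies |(-3x^2 - x - 3) + 13| < ε.
(-3x^2 - x - 3) + 13 = -3x^2 - x + 10 = (x + 2)(-3x + 5).
So |(-3x^2 - x - 3) + 13| = |x + 2|·|-3x + 5|.
Require δ ≤ 2. Then |x + 2| < 2 gives |x| < 4, and by the triangle inequality |-3x + 5| ≤ 3·4 + 5 = 17.
Hence |(-3x^2 - x - 3) + 13| ≤ 17|x + 2| < ε provided |x + 2| < ε/17.
Choosing δ = min(2, ε/17) ensures both conditions, hence |(-3x^2 - x - 3) + 13| < ε.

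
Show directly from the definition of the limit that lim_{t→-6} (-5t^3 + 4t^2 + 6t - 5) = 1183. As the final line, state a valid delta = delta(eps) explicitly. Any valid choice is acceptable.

Let eps > 0 be given. We want delta > 0 such that 0 < |t + 6| < delta implies |(-5t^3 + 4t^2 + 6t - 5) − 1183| < eps.
(-5t^3 + 4t^2 + 6t - 5) − 1183 = -5t^3 + 4t^2 + 6t - 1188 = (t + 6)(-5t^2 + 34t - 198).
So |(-5t^3 + 4t^2 + 6t - 5) − 1183| = |t + 6|·|-5t^2 + 34t - 198|.
Require delta ≤ 2. Then |t + 6| < 2 gives |t| < 8, and by the triangle inequality |-5t^2 + 34t - 198| ≤ 5·8^2 + 34·8 + 198 = 790.
Hence |(-5t^3 + 4t^2 + 6t - 5) − 1183| ≤ 790|t + 6| < eps provided |t + 6| < eps/790.
Choosing delta = min(2, eps/790) ensures both conditions, hence |(-5t^3 + 4t^2 + 6t - 5) − 1183| < eps.

delta = min(2, eps/790)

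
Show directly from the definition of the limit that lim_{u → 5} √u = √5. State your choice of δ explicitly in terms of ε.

δ = min(5, √5·ε)

Let ε > 0. We want δ > 0 such that 0 < |u − 5| < δ implies |√u − √5| < ε.
Multiplying by the conjugate, |√u − √5| = |u − 5|/(√u + √5).
Restrict δ ≤ 5 so that |u − 5| < 5 forces u > 0, and then √u + √5 > √5.
Hence |√u − √5| < |u − 5|/√5, which is < ε once |u − 5| < √5·ε.
Take δ = min(5, √5·ε). If 0 < |u − 5| < δ then u > 0 and |√u − √5| < |u − 5|/√5 < ε.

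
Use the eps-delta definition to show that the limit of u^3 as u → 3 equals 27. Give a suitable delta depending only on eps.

Suppose eps > 0. We seek delta > 0 with 0 < |u − 3| < delta ⇒ |u^3 − 27| < eps.
Factor: u^3 − 27 = (u − 3)(u^2 + 3u + 9), so |u^3 − 27| = |u − 3|·|u^2 + 3u + 9|.
Restrict delta ≤ 1. Then |u − 3| < 1 gives |u| < 4, so by the triangle inequality |u^2 + 3u + 9| ≤ 4^2 + 3·4 + 9 = 37.
Hence |u^3 − 27| ≤ 37|u − 3|, which is < eps once |u − 3| < eps/37.
Take delta = min(1, eps/37). If 0 < |u − 3| < delta then both bounds hold and |u^3 − 27| ≤ 37|u − 3| < 37·(eps/37) = eps.

delta = min(1, eps/37)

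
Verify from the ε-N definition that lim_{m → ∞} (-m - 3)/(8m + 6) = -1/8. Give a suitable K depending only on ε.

K = (9/32)/ε

Suppose ε > 0. For m ≥ 1, |(-m - 3)/(8m + 6) + 1/8| = |-18|/(8(8m + 6)) = 18/(8(8m + 6)).
Since 8m + 6 ≥ 8m for m ≥ 1, this is ≤ 18/(8·8m) = (9/32)/m.
So |(-m - 3)/(8m + 6) + 1/8| < ε whenever m > (9/32)/ε.
Take K = (9/32)/ε. If m > K then |(-m - 3)/(8m + 6) + 1/8| ≤ (9/32)/m < ε.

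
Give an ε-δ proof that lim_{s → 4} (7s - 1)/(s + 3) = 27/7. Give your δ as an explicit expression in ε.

Let ε > 0. We want δ > 0 with 0 < |s − 4| < δ ⇒ |(7s - 1)/(s + 3) − (27/7)| < ε.
Combining over a common denominator, (7s - 1)/(s + 3) − (27/7) = [(7s - 1)·7 − 27·(s + 3)] / [7·(s + 3)] = 22(s − 4) / (7(s + 3)).
So |(7s - 1)/(s + 3) − (27/7)| = 22|s − 4| / (7·|s + 3|).
Require δ ≤ 7/2, so |s + 3| ≥ |7| − |s − 4| > 7 − 7/2 = 7/2.
Hence |(7s - 1)/(s + 3) − (27/7)| < 22|s − 4|/(7·(7/2)) = (44/49)|s − 4|, which is < ε once |s − 4| < (49/44)ε.
Take δ = min(7/2, (49/44)ε). Then 0 < |s − 4| < δ forces both bounds, so |(7s - 1)/(s + 3) − (27/7)| < ε.

δ = min(7/2, (49/44)ε)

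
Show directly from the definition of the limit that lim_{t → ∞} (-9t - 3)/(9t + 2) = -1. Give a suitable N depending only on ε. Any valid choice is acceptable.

Fix ε > 0. We seek N > 0 such that t > N implies |(-9t - 3)/(9t + 2) + 1| < ε.
(-9t - 3)/(9t + 2) + 1 = (9(-9t - 3) − (-9)(9t + 2)) / (9(9t + 2)) = -9/(9(9t + 2)).
For t > 0 we have 9t + 2 > 9t, so |(-9t - 3)/(9t + 2) + 1| = 9/(9(9t + 2)) < 9/(9·9t) = (1/9)/t.
Thus |(-9t - 3)/(9t + 2) + 1| < ε whenever t > (1/9)/ε.
Take N = (1/9)/ε. If t > N then |(-9t - 3)/(9t + 2) + 1| < (1/9)/t < ε.

N = (1/9)/ε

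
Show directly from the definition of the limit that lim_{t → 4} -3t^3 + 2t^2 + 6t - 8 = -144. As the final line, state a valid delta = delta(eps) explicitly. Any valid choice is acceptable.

delta = min(2, eps/202)

Let eps > 0. We want delta > 0 such that 0 < |t − 4| < delta implies |(-3t^3 + 2t^2 + 6t - 8) + 144| < eps.
(-3t^3 + 2t^2 + 6t - 8) + 144 = -3t^3 + 2t^2 + 6t + 136 = (t − 4)(-3t^2 - 10t - 34).
So |(-3t^3 + 2t^2 + 6t - 8) + 144| = |t − 4|·|-3t^2 - 10t - 34|.
Require delta ≤ 2. Then |t − 4| < 2 gives |t| < 6, and by the triangle inequality |-3t^2 - 10t - 34| ≤ 3·6^2 + 10·6 + 34 = 202.
Hence |(-3t^3 + 2t^2 + 6t - 8) + 144| ≤ 202|t − 4| < eps provided |t − 4| < eps/202.
Choosing delta = min(2, eps/202) ensures both conditions, hence |(-3t^3 + 2t^2 + 6t - 8) + 144| < eps.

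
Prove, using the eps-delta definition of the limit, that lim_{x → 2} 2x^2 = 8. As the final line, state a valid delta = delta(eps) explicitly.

Let eps > 0. We want delta > 0 such that 0 < |x − 2| < delta implies |(2x^2) − 8| < eps.
(2x^2) − 8 = 2x^2 - 8 = (x − 2)(2x + 4).
So |(2x^2) − 8| = |x − 2|·|2x + 4|.
Assume first that |x − 2| < 2, so |x| < 4. Then |2x + 4| ≤ 2·4 + 4 = 12.
Hence |(2x^2) − 8| ≤ 12|x − 2| < eps provided |x − 2| < eps/12.
Choosing delta = min(2, eps/12) ensures both conditions, hence |(2x^2) − 8| < eps.

delta = min(2, eps/12)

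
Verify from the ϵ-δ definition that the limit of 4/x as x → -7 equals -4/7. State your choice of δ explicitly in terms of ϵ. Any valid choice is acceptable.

δ = min(7/2, (49/8)ϵ)

Fix ϵ > 0. We seek δ > 0 such that 0 < |x + 7| < δ implies |4/x + 4/7| < ϵ.
|4/x + 4/7| = 4·|-7 − x|/(7·|x|) = 4|x + 7|/(7|x|).
Restrict δ ≤ 7/2. Then |x + 7| < 7/2 gives |x| > 7/2, so 7|x| > 49/2.
Then |4/x + 4/7| < 4|x + 7|/(49/2), which is < ϵ when |x + 7| < (49/8)ϵ.
Take δ = min(7/2, (49/8)ϵ). Then 0 < |x + 7| < δ gives both |x + 7| < 7/2 and |x + 7| < (49/8)ϵ, so |4/x + 4/7| < ϵ.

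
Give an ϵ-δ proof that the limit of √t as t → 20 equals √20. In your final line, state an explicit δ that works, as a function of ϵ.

δ = min(20, √20·ϵ)

Fix ϵ > 0. We want δ > 0 such that 0 < |t − 20| < δ implies |√t − √20| < ϵ.
Rationalise: √t − √20 = (t − 20)/(√t + √20), so |√t − √20| = |t − 20|/(√t + √20).
Restrict δ ≤ 20 so that |t − 20| < 20 forces t > 0, and then √t + √20 > √20.
Hence |√t − √20| < |t − 20|/√20, which is < ϵ once |t − 20| < √20·ϵ.
Take δ = min(20, √20·ϵ). If 0 < |t − 20| < δ then t > 0 and |√t − √20| < |t − 20|/√20 < ϵ.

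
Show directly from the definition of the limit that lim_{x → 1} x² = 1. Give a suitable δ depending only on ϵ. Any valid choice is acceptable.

Fix ϵ > 0. We seek δ > 0 with 0 < |x − 1| < δ ⇒ |x² − 1| < ϵ.
Factor: x² − 1 = (x − 1)(x + 1), so |x² − 1| = |x − 1|·|x + 1|.
Impose δ ≤ 2 so that |x| < 3; then |x + 1| ≤ 4.
Hence |x² − 1| ≤ 4|x − 1|, which is < ϵ once |x − 1| < ϵ/4.
Take δ = min(2, ϵ/4). If 0 < |x − 1| < δ then both bounds hold and |x² − 1| ≤ 4|x − 1| < 4·(ϵ/4) = ϵ.

δ = min(2, ϵ/4)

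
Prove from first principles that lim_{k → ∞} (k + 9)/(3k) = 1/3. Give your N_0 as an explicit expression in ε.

Let ε > 0. For k ≥ 1, |(k + 9)/(3k) − (1/3)| = |27|/(3(3k)) = 27/(3(3k)).
Since 3k ≥ 3k for k ≥ 1, this is ≤ 27/(3·3k) = 3/k.
So |(k + 9)/(3k) − (1/3)| < ε whenever k > 3/ε.
Take N_0 = 3/ε. If k > N_0 then |(k + 9)/(3k) − (1/3)| ≤ 3/k < ε.

N_0 = 3/ε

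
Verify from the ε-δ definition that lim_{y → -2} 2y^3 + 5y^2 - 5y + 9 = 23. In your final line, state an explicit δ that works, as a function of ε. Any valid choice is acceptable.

δ = min(1, ε/28)

Fix ε > 0. We want δ > 0 such that 0 < |y + 2| < δ implies |(2y^3 + 5y^2 - 5y + 9) − 23| < ε.
(2y^3 + 5y^2 - 5y + 9) − 23 = 2y^3 + 5y^2 - 5y - 14 = (y + 2)(2y^2 + y - 7).
So |(2y^3 + 5y^2 - 5y + 9) − 23| = |y + 2|·|2y^2 + y - 7|.
Require δ ≤ 1. Then |y + 2| < 1 gives |y| < 3, and by the triangle inequality |2y^2 + y - 7| ≤ 2·3^2 + 3 + 7 = 28.
Hence |(2y^3 + 5y^2 - 5y + 9) − 23| ≤ 28|y + 2| < ε provided |y + 2| < ε/28.
Take δ = min(1, ε/28). Then 0 < |y + 2| < δ gives both |y + 2| < 1 and |y + 2| < ε/28, so |(2y^3 + 5y^2 - 5y + 9) − 23| < ε.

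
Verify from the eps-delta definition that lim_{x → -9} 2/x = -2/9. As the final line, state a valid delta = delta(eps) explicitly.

delta = min(9/2, (81/4)eps)

Fix eps > 0. We seek delta > 0 such that 0 < |x + 9| < delta implies |2/x + 2/9| < eps.
|2/x + 2/9| = 2·|-9 − x|/(9·|x|) = 2|x + 9|/(9|x|).
Restrict delta ≤ 9/2. Then |x + 9| < 9/2 gives |x| > 9/2, so 9|x| > 81/2.
Then |2/x + 2/9| < 2|x + 9|/(81/2), which is < eps when |x + 9| < (81/4)eps.
Take delta = min(9/2, (81/4)eps). Then 0 < |x + 9| < delta gives both |x + 9| < 9/2 and |x + 9| < (81/4)eps, so |2/x + 2/9| < eps.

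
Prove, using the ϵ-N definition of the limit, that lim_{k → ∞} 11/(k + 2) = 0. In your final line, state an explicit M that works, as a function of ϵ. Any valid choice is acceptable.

M = 11/ϵ

Let ϵ > 0. For k ≥ 1, |11/(k + 2) − 0| = 11/(k + 2) ≤ 11/k.
We need 11/k < ϵ, i.e. k > 11/ϵ.
Take M = 11/ϵ. If k > M then |11/(k + 2)| ≤ 11/k < ϵ.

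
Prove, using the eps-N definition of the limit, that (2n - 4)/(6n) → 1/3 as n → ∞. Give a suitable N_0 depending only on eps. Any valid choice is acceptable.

Let eps > 0. For n ≥ 1, |(2n - 4)/(6n) − (1/3)| = |-24|/(6(6n)) = 24/(6(6n)).
Since 6n ≥ 6n for n ≥ 1, this is ≤ 24/(6·6n) = (2/3)/n.
So |(2n - 4)/(6n) − (1/3)| < eps whenever n > (2/3)/eps.
Take N_0 = (2/3)/eps. If n > N_0 then |(2n - 4)/(6n) − (1/3)| ≤ (2/3)/n < eps.

N_0 = (2/3)/eps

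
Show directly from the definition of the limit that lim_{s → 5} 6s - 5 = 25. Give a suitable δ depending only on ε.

Let ε > 0. We need δ > 0 so that 0 < |s − 5| < δ implies |(6s - 5) − 25| < ε.
Since (6s - 5) − 25 = 6(s − 5), we have |(6s - 5) − 25| = 6|s − 5|.
So 6|s − 5| < ε exactly when |s − 5| < ε/6.
Choosing δ = ε/6 gives |(6s - 5) − 25| = 6|s − 5| < ε whenever |s − 5| < δ.

δ = ε/6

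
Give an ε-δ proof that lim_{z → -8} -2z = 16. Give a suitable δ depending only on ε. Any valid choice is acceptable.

Fix ε > 0. We need δ > 0 so that 0 < |z + 8| < δ implies |(-2z) − 16| < ε.
|(-2z) − 16| = |-2z - 16| = 2|z + 8|.
So 2|z + 8| < ε exactly when |z + 8| < ε/2.
Take δ = ε/2. If 0 < |z + 8| < δ then |(-2z) − 16| = 2|z + 8| < 2·(ε/2) = ε.

δ = ε/2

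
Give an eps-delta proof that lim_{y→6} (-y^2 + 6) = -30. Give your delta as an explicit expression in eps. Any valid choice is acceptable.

delta = min(2, eps/14)

Let eps > 0. We want delta > 0 such that 0 < |y − 6| < delta implies |(-y^2 + 6) + 30| < eps.
(-y^2 + 6) + 30 = -y^2 + 36 = (y − 6)(-y - 6).
So |(-y^2 + 6) + 30| = |y − 6|·|-y - 6|.
Require delta ≤ 2. Then |y − 6| < 2 gives |y| < 8, and by the triangle inequality |-y - 6| ≤ 8 + 6 = 14.
Hence |(-y^2 + 6) + 30| ≤ 14|y − 6| < eps provided |y − 6| < eps/14.
Choosing delta = min(2, eps/14) ensures both conditions, hence |(-y^2 + 6) + 30| < eps.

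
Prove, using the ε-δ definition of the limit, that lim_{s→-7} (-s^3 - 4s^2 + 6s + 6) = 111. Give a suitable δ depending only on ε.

δ = min(2, ε/123)

Let ε > 0 be given. We want δ > 0 such that 0 < |s + 7| < δ implies |(-s^3 - 4s^2 + 6s + 6) − 111| < ε.
(-s^3 - 4s^2 + 6s + 6) − 111 = -s^3 - 4s^2 + 6s - 105 = (s + 7)(-s^2 + 3s - 15).
So |(-s^3 - 4s^2 + 6s + 6) − 111| = |s + 7|·|-s^2 + 3s - 15|.
Assume first that |s + 7| < 2, so |s| < 9. Then |-s^2 + 3s - 15| ≤ 9^2 + 3·9 + 15 = 123.
Hence |(-s^3 - 4s^2 + 6s + 6) − 111| ≤ 123|s + 7| < ε provided |s + 7| < ε/123.
Take δ = min(2, ε/123). Then 0 < |s + 7| < δ gives both |s + 7| < 2 and |s + 7| < ε/123, so |(-s^3 - 4s^2 + 6s + 6) − 111| < ε.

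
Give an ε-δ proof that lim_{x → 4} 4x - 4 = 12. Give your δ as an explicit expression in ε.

Suppose ε > 0. We need δ > 0 so that 0 < |x − 4| < δ implies |(4x - 4) − 12| < ε.
|(4x - 4) − 12| = |4x - 16| = 4|x − 4|.
Thus it suffices that |x − 4| < ε/4.
Take δ = ε/4. If 0 < |x − 4| < δ then |(4x - 4) − 12| = 4|x − 4| < 4·(ε/4) = ε.

δ = ε/4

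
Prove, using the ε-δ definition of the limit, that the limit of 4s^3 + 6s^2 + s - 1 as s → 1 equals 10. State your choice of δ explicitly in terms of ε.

Fix ε > 0. We want δ > 0 such that 0 < |s − 1| < δ implies |(4s^3 + 6s^2 + s - 1) − 10| < ε.
(4s^3 + 6s^2 + s - 1) − 10 = 4s^3 + 6s^2 + s - 11 = (s − 1)(4s^2 + 10s + 11).
So |(4s^3 + 6s^2 + s - 1) − 10| = |s − 1|·|4s^2 + 10s + 11|.
Require δ ≤ 1. Then |s − 1| < 1 gives |s| < 2, and by the triangle inequality |4s^2 + 10s + 11| ≤ 4·2^2 + 10·2 + 11 = 47.
Hence |(4s^3 + 6s^2 + s - 1) − 10| ≤ 47|s − 1| < ε provided |s − 1| < ε/47.
Take δ = min(1, ε/47). Then 0 < |s − 1| < δ gives both |s − 1| < 1 and |s − 1| < ε/47, so |(4s^3 + 6s^2 + s - 1) − 10| < ε.

δ = min(1, ε/47)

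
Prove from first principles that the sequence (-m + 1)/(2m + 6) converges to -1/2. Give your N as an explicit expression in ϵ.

N = 2/ϵ

Let ϵ > 0 be given. For m ≥ 1, |(-m + 1)/(2m + 6) + 1/2| = |8|/(2(2m + 6)) = 8/(2(2m + 6)).
Since 2m + 6 ≥ 2m for m ≥ 1, this is ≤ 8/(2·2m) = 2/m.
So |(-m + 1)/(2m + 6) + 1/2| < ϵ whenever m > 2/ϵ.
Take N = 2/ϵ. If m > N then |(-m + 1)/(2m + 6) + 1/2| ≤ 2/m < ϵ.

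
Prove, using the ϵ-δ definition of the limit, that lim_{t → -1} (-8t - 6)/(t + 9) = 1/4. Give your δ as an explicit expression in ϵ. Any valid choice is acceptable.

Fix ϵ > 0. We want δ > 0 with 0 < |t + 1| < δ ⇒ |(-8t - 6)/(t + 9) − (1/4)| < ϵ.
Combining over a common denominator, (-8t - 6)/(t + 9) − (1/4) = [(-8t - 6)·8 − 2·(t + 9)] / [8·(t + 9)] = -66(t + 1) / (8(t + 9)).
So |(-8t - 6)/(t + 9) − (1/4)| = 66|t + 1| / (8·|t + 9|).
Restrict δ ≤ 4. Then |t + 1| < 4 gives |t + 9| = |(t + 1) + 8| ≥ 8 − 4 = 4.
Hence |(-8t - 6)/(t + 9) − (1/4)| < 66|t + 1|/(8·4) = (33/16)|t + 1|, which is < ϵ once |t + 1| < (16/33)ϵ.
Take δ = min(4, (16/33)ϵ). Then 0 < |t + 1| < δ forces both bounds, so |(-8t - 6)/(t + 9) − (1/4)| < ϵ.

δ = min(4, (16/33)ϵ)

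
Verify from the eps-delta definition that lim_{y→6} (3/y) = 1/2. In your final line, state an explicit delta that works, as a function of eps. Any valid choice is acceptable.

Suppose eps > 0. We seek delta > 0 such that 0 < |y − 6| < delta implies |3/y − (1/2)| < eps.
|3/y − (1/2)| = 3·|6 − y|/(6·|y|) = 3|y − 6|/(6|y|).
Restrict delta ≤ 3. Then |y − 6| < 3 gives |y| > 3, so 6|y| > 18.
Then |3/y − (1/2)| < 3|y − 6|/18, which is < eps when |y − 6| < 6eps.
Take delta = min(3, 6eps). Then 0 < |y − 6| < delta gives both |y − 6| < 3 and |y − 6| < 6eps, so |3/y − (1/2)| < eps.

delta = min(3, 6eps)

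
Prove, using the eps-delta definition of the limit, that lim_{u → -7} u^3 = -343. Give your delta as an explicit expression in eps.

delta = min(1, eps/169)

Fix eps > 0. We seek delta > 0 with 0 < |u + 7| < delta ⇒ |u^3 + 343| < eps.
Factor: u^3 + 343 = (u + 7)(u^2 - 7u + 49), so |u^3 + 343| = |u + 7|·|u^2 - 7u + 49|.
Restrict delta ≤ 1. Then |u + 7| < 1 gives |u| < 8, so by the triangle inequality |u^2 - 7u + 49| ≤ 8^2 + 7·8 + 49 = 169.
Hence |u^3 + 343| ≤ 169|u + 7|, which is < eps once |u + 7| < eps/169.
Take delta = min(1, eps/169). If 0 < |u + 7| < delta then both bounds hold and |u^3 + 343| ≤ 169|u + 7| < 169·(eps/169) = eps.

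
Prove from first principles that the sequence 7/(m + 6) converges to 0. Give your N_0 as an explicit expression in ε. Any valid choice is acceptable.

Let ε > 0 be given. For m ≥ 1, |7/(m + 6) − 0| = 7/(m + 6) ≤ 7/m.
We need 7/m < ε, i.e. m > 7/ε.
Take N_0 = 7/ε. If m > N_0 then |7/(m + 6)| ≤ 7/m < ε.

N_0 = 7/ε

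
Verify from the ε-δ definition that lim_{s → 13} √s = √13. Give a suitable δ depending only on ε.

Suppose ε > 0. We want δ > 0 such that 0 < |s − 13| < δ implies |√s − √13| < ε.
Rationalise: √s − √13 = (s − 13)/(√s + √13), so |√s − √13| = |s − 13|/(√s + √13).
Restrict δ ≤ 13 so that |s − 13| < 13 forces s > 0, and then √s + √13 > √13.
Hence |√s − √13| < |s − 13|/√13, which is < ε once |s − 13| < √13·ε.
Take δ = min(13, √13·ε). If 0 < |s − 13| < δ then s > 0 and |√s − √13| < |s − 13|/√13 < ε.

δ = min(13, √13·ε)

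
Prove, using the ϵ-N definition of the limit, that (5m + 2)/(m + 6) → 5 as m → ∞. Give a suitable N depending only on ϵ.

Suppose ϵ > 0. For m ≥ 1, |(5m + 2)/(m + 6) − 5| = |-28|/((m + 6)) = 28/((m + 6)).
Since m + 6 ≥ m for m ≥ 1, this is ≤ 28/(m) = 28/m.
So |(5m + 2)/(m + 6) − 5| < ϵ whenever m > 28/ϵ.
Take N = 28/ϵ. If m > N then |(5m + 2)/(m + 6) − 5| ≤ 28/m < ϵ.

N = 28/ϵ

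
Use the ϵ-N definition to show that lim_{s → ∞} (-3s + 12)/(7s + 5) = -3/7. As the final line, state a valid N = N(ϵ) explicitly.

N = (99/49)/ϵ

Fix ϵ > 0. We seek N > 0 such that s > N implies |(-3s + 12)/(7s + 5) + 3/7| < ϵ.
(-3s + 12)/(7s + 5) + 3/7 = (7(-3s + 12) − (-3)(7s + 5)) / (7(7s + 5)) = 99/(7(7s + 5)).
For s > 0 we have 7s + 5 > 7s, so |(-3s + 12)/(7s + 5) + 3/7| = 99/(7(7s + 5)) < 99/(7·7s) = (99/49)/s.
Thus |(-3s + 12)/(7s + 5) + 3/7| < ϵ whenever s > (99/49)/ϵ.
Take N = (99/49)/ϵ. If s > N then |(-3s + 12)/(7s + 5) + 3/7| < (99/49)/s < ϵ.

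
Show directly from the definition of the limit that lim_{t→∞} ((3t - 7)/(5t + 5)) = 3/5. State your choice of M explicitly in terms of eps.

M = 2/eps

Let eps > 0 be given. We seek M > 0 such that t > M implies |(3t - 7)/(5t + 5) − (3/5)| < eps.
(3t - 7)/(5t + 5) − (3/5) = (5(3t - 7) − 3(5t + 5)) / (5(5t + 5)) = -50/(5(5t + 5)).
For t > 0 we have 5t + 5 > 5t, so |(3t - 7)/(5t + 5) − (3/5)| = 50/(5(5t + 5)) < 50/(5·5t) = 2/t.
Thus |(3t - 7)/(5t + 5) − (3/5)| < eps whenever t > 2/eps.
Take M = 2/eps. If t > M then |(3t - 7)/(5t + 5) − (3/5)| < 2/t < eps.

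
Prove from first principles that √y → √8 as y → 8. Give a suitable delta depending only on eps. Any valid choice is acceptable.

delta = min(8, √8·eps)

Suppose eps > 0. We want delta > 0 such that 0 < |y − 8| < delta implies |√y − √8| < eps.
Rationalise: √y − √8 = (y − 8)/(√y + √8), so |√y − √8| = |y − 8|/(√y + √8).
Restrict delta ≤ 8 so that |y − 8| < 8 forces y > 0, and then √y + √8 > √8.
Hence |√y − √8| < |y − 8|/√8, which is < eps once |y − 8| < √8·eps.
Take delta = min(8, √8·eps). If 0 < |y − 8| < delta then y > 0 and |√y − √8| < |y − 8|/√8 < eps.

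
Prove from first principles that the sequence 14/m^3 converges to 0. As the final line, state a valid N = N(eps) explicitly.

N = (14/eps)^{1/3}

Fix eps > 0. For m ≥ 1, |14/m^3 − 0| = 14/m^3.
14/m^3 < eps ⇔ m^3 > 14/eps ⇔ m > (14/eps)^{1/3}.
Take N = (14/eps)^{1/3}. Then m > N implies 14/m^3 < eps.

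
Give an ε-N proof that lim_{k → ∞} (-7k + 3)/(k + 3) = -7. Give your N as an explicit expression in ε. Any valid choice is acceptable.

N = 24/ε

Suppose ε > 0. For k ≥ 1, |(-7k + 3)/(k + 3) + 7| = |24|/((k + 3)) = 24/((k + 3)).
Since k + 3 ≥ k for k ≥ 1, this is ≤ 24/(k) = 24/k.
So |(-7k + 3)/(k + 3) + 7| < ε whenever k > 24/ε.
Take N = 24/ε. If k > N then |(-7k + 3)/(k + 3) + 7| ≤ 24/k < ε.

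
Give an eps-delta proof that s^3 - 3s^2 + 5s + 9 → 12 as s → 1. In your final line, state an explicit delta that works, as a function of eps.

Suppose eps > 0. We want delta > 0 such that 0 < |s − 1| < delta implies |(s^3 - 3s^2 + 5s + 9) − 12| < eps.
(s^3 - 3s^2 + 5s + 9) − 12 = s^3 - 3s^2 + 5s - 3 = (s − 1)(s^2 - 2s + 3).
So |(s^3 - 3s^2 + 5s + 9) − 12| = |s − 1|·|s^2 - 2s + 3|.
Require delta ≤ 1. Then |s − 1| < 1 gives |s| < 2, and by the triangle inequality |s^2 - 2s + 3| ≤ 2^2 + 2·2 + 3 = 11.
Hence |(s^3 - 3s^2 + 5s + 9) − 12| ≤ 11|s − 1| < eps provided |s − 1| < eps/11.
Take delta = min(1, eps/11). Then 0 < |s − 1| < delta gives both |s − 1| < 1 and |s − 1| < eps/11, so |(s^3 - 3s^2 + 5s + 9) − 12| < eps.

delta = min(1, eps/11)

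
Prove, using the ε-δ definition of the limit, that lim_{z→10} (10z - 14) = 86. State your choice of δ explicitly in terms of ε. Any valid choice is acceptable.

δ = ε/10

Suppose ε > 0. We need δ > 0 so that 0 < |z − 10| < δ implies |(10z - 14) − 86| < ε.
|(10z - 14) − 86| = |10z - 100| = 10|z − 10|.
Thus it suffices that |z − 10| < ε/10.
Choosing δ = ε/10 gives |(10z - 14) − 86| = 10|z − 10| < ε whenever |z − 10| < δ.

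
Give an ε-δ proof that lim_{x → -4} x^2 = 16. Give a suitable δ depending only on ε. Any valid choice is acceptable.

δ = min(1, ε/9)

Let ε > 0. We seek δ > 0 with 0 < |x + 4| < δ ⇒ |x^2 − 16| < ε.
Factor: x^2 − 16 = (x + 4)(x - 4), so |x^2 − 16| = |x + 4|·|x - 4|.
Impose δ ≤ 1 so that |x| < 5; then |x - 4| ≤ 9.
Hence |x^2 − 16| ≤ 9|x + 4|, which is < ε once |x + 4| < ε/9.
Take δ = min(1, ε/9). If 0 < |x + 4| < δ then both bounds hold and |x^2 − 16| ≤ 9|x + 4| < 9·(ε/9) = ε.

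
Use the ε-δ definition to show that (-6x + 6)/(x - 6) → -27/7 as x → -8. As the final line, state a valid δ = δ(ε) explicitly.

Let ε > 0. We want δ > 0 with 0 < |x + 8| < δ ⇒ |(-6x + 6)/(x - 6) + 27/7| < ε.
Combining over a common denominator, (-6x + 6)/(x - 6) + 27/7 = [(-6x + 6)·(-14) − 54·(x - 6)] / [(-14)·(x - 6)] = 30(x + 8) / ((-14)(x - 6)).
So |(-6x + 6)/(x - 6) + 27/7| = 30|x + 8| / (14·|x − 6|).
Require δ ≤ 7, so |x − 6| ≥ |-14| − |x + 8| > 14 − 7 = 7.
Hence |(-6x + 6)/(x - 6) + 27/7| < 30|x + 8|/(14·7) = (15/49)|x + 8|, which is < ε once |x + 8| < (49/15)ε.
Take δ = min(7, (49/15)ε). Then 0 < |x + 8| < δ forces both bounds, so |(-6x + 6)/(x - 6) + 27/7| < ε.

δ = min(7, (49/15)ε)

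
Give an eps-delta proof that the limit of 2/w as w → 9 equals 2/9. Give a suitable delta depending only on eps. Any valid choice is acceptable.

Fix eps > 0. We seek delta > 0 such that 0 < |w − 9| < delta implies |2/w − (2/9)| < eps.
|2/w − (2/9)| = 2·|9 − w|/(9·|w|) = 2|w − 9|/(9|w|).
Require delta ≤ 9/2 so that |w| > 9 − 9/2 = 9/2, hence 9|w| > 81/2.
Then |2/w − (2/9)| < 2|w − 9|/(81/2), which is < eps when |w − 9| < (81/4)eps.
Take delta = min(9/2, (81/4)eps). Then 0 < |w − 9| < delta gives both |w − 9| < 9/2 and |w − 9| < (81/4)eps, so |2/w − (2/9)| < eps.

delta = min(9/2, (81/4)eps)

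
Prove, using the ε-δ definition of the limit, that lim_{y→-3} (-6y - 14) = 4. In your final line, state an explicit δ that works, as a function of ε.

δ = ε/6

Suppose ε > 0. We need δ > 0 so that 0 < |y + 3| < δ implies |(-6y - 14) − 4| < ε.
Since (-6y - 14) − 4 = -6(y + 3), we have |(-6y - 14) − 4| = 6|y + 3|.
So 6|y + 3| < ε exactly when |y + 3| < ε/6.
Choosing δ = ε/6 gives |(-6y - 14) − 4| = 6|y + 3| < ε whenever |y + 3| < δ.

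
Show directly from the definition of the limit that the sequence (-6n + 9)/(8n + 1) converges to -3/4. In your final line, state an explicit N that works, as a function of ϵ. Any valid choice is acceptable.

Fix ϵ > 0. For n ≥ 1, |(-6n + 9)/(8n + 1) + 3/4| = |78|/(8(8n + 1)) = 78/(8(8n + 1)).
Since 8n + 1 ≥ 8n for n ≥ 1, this is ≤ 78/(8·8n) = (39/32)/n.
So |(-6n + 9)/(8n + 1) + 3/4| < ϵ whenever n > (39/32)/ϵ.
Take N = (39/32)/ϵ. If n > N then |(-6n + 9)/(8n + 1) + 3/4| ≤ (39/32)/n < ϵ.

N = (39/32)/ϵ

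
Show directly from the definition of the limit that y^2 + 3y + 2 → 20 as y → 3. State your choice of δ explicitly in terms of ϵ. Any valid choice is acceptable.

Fix ϵ > 0. We want δ > 0 such that 0 < |y − 3| < δ implies |(y^2 + 3y + 2) − 20| < ϵ.
(y^2 + 3y + 2) − 20 = y^2 + 3y - 18 = (y − 3)(y + 6).
So |(y^2 + 3y + 2) − 20| = |y − 3|·|y + 6|.
Assume first that |y − 3| < 1, so |y| < 4. Then |y + 6| ≤ 4 + 6 = 10.
Hence |(y^2 + 3y + 2) − 20| ≤ 10|y − 3| < ϵ provided |y − 3| < ϵ/10.
Take δ = min(1, ϵ/10). Then 0 < |y − 3| < δ gives both |y − 3| < 1 and |y − 3| < ϵ/10, so |(y^2 + 3y + 2) − 20| < ϵ.

δ = min(1, ϵ/10)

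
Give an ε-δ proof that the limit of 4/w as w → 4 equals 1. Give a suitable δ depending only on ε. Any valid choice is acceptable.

δ = min(2, 2ε)

Fix ε > 0. We seek δ > 0 such that 0 < |w − 4| < δ implies |4/w − 1| < ε.
|4/w − 1| = 4·|4 − w|/(4·|w|) = 4|w − 4|/(4|w|).
Require δ ≤ 2 so that |w| > 4 − 2 = 2, hence 4|w| > 8.
Then |4/w − 1| < 4|w − 4|/8, which is < ε when |w − 4| < 2ε.
Take δ = min(2, 2ε). Then 0 < |w − 4| < δ gives both |w − 4| < 2 and |w − 4| < 2ε, so |4/w − 1| < ε.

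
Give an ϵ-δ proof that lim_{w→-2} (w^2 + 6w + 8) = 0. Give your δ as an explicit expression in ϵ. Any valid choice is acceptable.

δ = min(2, ϵ/8)

Let ϵ > 0 be given. We want δ > 0 such that 0 < |w + 2| < δ implies |(w^2 + 6w + 8)| < ϵ.
(w^2 + 6w + 8) = w^2 + 6w + 8 = (w + 2)(w + 4).
So |(w^2 + 6w + 8)| = |w + 2|·|w + 4|.
Assume first that |w + 2| < 2, so |w| < 4. Then |w + 4| ≤ 4 + 4 = 8.
Hence |(w^2 + 6w + 8)| ≤ 8|w + 2| < ϵ provided |w + 2| < ϵ/8.
Choosing δ = min(2, ϵ/8) ensures both conditions, hence |(w^2 + 6w + 8)| < ϵ.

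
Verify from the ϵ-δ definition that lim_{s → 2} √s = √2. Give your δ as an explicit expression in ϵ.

δ = min(2, √2·ϵ)

Fix ϵ > 0. We want δ > 0 such that 0 < |s − 2| < δ implies |√s − √2| < ϵ.
Rationalise: √s − √2 = (s − 2)/(√s + √2), so |√s − √2| = |s − 2|/(√s + √2).
Restrict δ ≤ 2 so that |s − 2| < 2 forces s > 0, and then √s + √2 > √2.
Hence |√s − √2| < |s − 2|/√2, which is < ϵ once |s − 2| < √2·ϵ.
Take δ = min(2, √2·ϵ). If 0 < |s − 2| < δ then s > 0 and |√s − √2| < |s − 2|/√2 < ϵ.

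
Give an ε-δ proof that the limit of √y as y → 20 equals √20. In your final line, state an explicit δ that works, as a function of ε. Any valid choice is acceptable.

δ = min(20, √20·ε)

Let ε > 0. We want δ > 0 such that 0 < |y − 20| < δ implies |√y − √20| < ε.
Multiplying by the conjugate, |√y − √20| = |y − 20|/(√y + √20).
Restrict δ ≤ 20 so that |y − 20| < 20 forces y > 0, and then √y + √20 > √20.
Hence |√y − √20| < |y − 20|/√20, which is < ε once |y − 20| < √20·ε.
Take δ = min(20, √20·ε). If 0 < |y − 20| < δ then y > 0 and |√y − √20| < |y − 20|/√20 < ε.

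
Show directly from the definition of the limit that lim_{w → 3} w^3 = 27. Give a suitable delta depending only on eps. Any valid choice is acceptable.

Fix eps > 0. We seek delta > 0 with 0 < |w − 3| < delta ⇒ |w^3 − 27| < eps.
Factor: w^3 − 27 = (w − 3)(w^2 + 3w + 9), so |w^3 − 27| = |w − 3|·|w^2 + 3w + 9|.
Restrict delta ≤ 1. Then |w − 3| < 1 gives |w| < 4, so by the triangle inequality |w^2 + 3w + 9| ≤ 4^2 + 3·4 + 9 = 37.
Hence |w^3 − 27| ≤ 37|w − 3|, which is < eps once |w − 3| < eps/37.
Take delta = min(1, eps/37). If 0 < |w − 3| < delta then both bounds hold and |w^3 − 27| ≤ 37|w − 3| < 37·(eps/37) = eps.

delta = min(1, eps/37)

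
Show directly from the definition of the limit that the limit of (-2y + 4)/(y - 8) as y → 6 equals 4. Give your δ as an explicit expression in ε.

δ = min(1, (1/6)ε)

Let ε > 0 be given. We want δ > 0 with 0 < |y − 6| < δ ⇒ |(-2y + 4)/(y - 8) − 4| < ε.
Combining over a common denominator, (-2y + 4)/(y - 8) − 4 = [(-2y + 4)·(-2) − (-8)·(y - 8)] / [(-2)·(y - 8)] = 12(y − 6) / ((-2)(y - 8)).
So |(-2y + 4)/(y - 8) − 4| = 12|y − 6| / (2·|y − 8|).
Restrict δ ≤ 1. Then |y − 6| < 1 gives |y − 8| = |(y − 6) + (-2)| ≥ 2 − 1 = 1.
Hence |(-2y + 4)/(y - 8) − 4| < 12|y − 6|/(2·1) = 6|y − 6|, which is < ε once |y − 6| < (1/6)ε.
Take δ = min(1, (1/6)ε). Then 0 < |y − 6| < δ forces both bounds, so |(-2y + 4)/(y - 8) − 4| < ε.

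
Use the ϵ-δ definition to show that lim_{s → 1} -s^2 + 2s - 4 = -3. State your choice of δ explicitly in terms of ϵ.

δ = min(1, ϵ/3)

Suppose ϵ > 0. We want δ > 0 such that 0 < |s − 1| < δ implies |(-s^2 + 2s - 4) + 3| < ϵ.
(-s^2 + 2s - 4) + 3 = -s^2 + 2s - 1 = (s − 1)(-s + 1).
So |(-s^2 + 2s - 4) + 3| = |s − 1|·|-s + 1|.
Require δ ≤ 1. Then |s − 1| < 1 gives |s| < 2, and by the triangle inequality |-s + 1| ≤ 2 + 1 = 3.
Hence |(-s^2 + 2s - 4) + 3| ≤ 3|s − 1| < ϵ provided |s − 1| < ϵ/3.
Choosing δ = min(1, ϵ/3) ensures both conditions, hence |(-s^2 + 2s - 4) + 3| < ϵ.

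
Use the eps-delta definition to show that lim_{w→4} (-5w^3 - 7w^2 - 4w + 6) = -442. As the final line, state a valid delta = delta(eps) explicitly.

Suppose eps > 0. We want delta > 0 such that 0 < |w − 4| < delta implies |(-5w^3 - 7w^2 - 4w + 6) + 442| < eps.
(-5w^3 - 7w^2 - 4w + 6) + 442 = -5w^3 - 7w^2 - 4w + 448 = (w − 4)(-5w^2 - 27w - 112).
So |(-5w^3 - 7w^2 - 4w + 6) + 442| = |w − 4|·|-5w^2 - 27w - 112|.
Assume first that |w − 4| < 2, so |w| < 6. Then |-5w^2 - 27w - 112| ≤ 5·6^2 + 27·6 + 112 = 454.
Hence |(-5w^3 - 7w^2 - 4w + 6) + 442| ≤ 454|w − 4| < eps provided |w − 4| < eps/454.
Choosing delta = min(2, eps/454) ensures both conditions, hence |(-5w^3 - 7w^2 - 4w + 6) + 442| < eps.

delta = min(2, eps/454)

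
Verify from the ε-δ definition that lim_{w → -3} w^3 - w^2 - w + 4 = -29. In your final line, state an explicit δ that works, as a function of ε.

Let ε > 0. We want δ > 0 such that 0 < |w + 3| < δ implies |(w^3 - w^2 - w + 4) + 29| < ε.
(w^3 - w^2 - w + 4) + 29 = w^3 - w^2 - w + 33 = (w + 3)(w^2 - 4w + 11).
So |(w^3 - w^2 - w + 4) + 29| = |w + 3|·|w^2 - 4w + 11|.
Assume first that |w + 3| < 1, so |w| < 4. Then |w^2 - 4w + 11| ≤ 4^2 + 4·4 + 11 = 43.
Hence |(w^3 - w^2 - w + 4) + 29| ≤ 43|w + 3| < ε provided |w + 3| < ε/43.
Choosing δ = min(1, ε/43) ensures both conditions, hence |(w^3 - w^2 - w + 4) + 29| < ε.

δ = min(1, ε/43)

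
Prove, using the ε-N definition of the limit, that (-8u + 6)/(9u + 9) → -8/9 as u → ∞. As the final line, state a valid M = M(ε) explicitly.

Let ε > 0. We seek M > 0 such that u > M implies |(-8u + 6)/(9u + 9) + 8/9| < ε.
(-8u + 6)/(9u + 9) + 8/9 = (9(-8u + 6) − (-8)(9u + 9)) / (9(9u + 9)) = 126/(9(9u + 9)).
For u > 0 we have 9u + 9 > 9u, so |(-8u + 6)/(9u + 9) + 8/9| = 126/(9(9u + 9)) < 126/(9·9u) = (14/9)/u.
Thus |(-8u + 6)/(9u + 9) + 8/9| < ε whenever u > (14/9)/ε.
Take M = (14/9)/ε. If u > M then |(-8u + 6)/(9u + 9) + 8/9| < (14/9)/u < ε.

M = (14/9)/ε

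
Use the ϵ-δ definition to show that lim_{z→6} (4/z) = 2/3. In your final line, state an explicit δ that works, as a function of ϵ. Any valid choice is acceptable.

δ = min(3, (9/2)ϵ)

Fix ϵ > 0. We seek δ > 0 such that 0 < |z − 6| < δ implies |4/z − (2/3)| < ϵ.
|4/z − (2/3)| = 4·|6 − z|/(6·|z|) = 4|z − 6|/(6|z|).
Restrict δ ≤ 3. Then |z − 6| < 3 gives |z| > 3, so 6|z| > 18.
Then |4/z − (2/3)| < 4|z − 6|/18, which is < ϵ when |z − 6| < (9/2)ϵ.
Take δ = min(3, (9/2)ϵ). Then 0 < |z − 6| < δ gives both |z − 6| < 3 and |z − 6| < (9/2)ϵ, so |4/z − (2/3)| < ϵ.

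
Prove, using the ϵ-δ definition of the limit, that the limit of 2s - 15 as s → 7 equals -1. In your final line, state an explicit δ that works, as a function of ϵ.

Let ϵ > 0 be given. We need δ > 0 so that 0 < |s − 7| < δ implies |(2s - 15) + 1| < ϵ.
|(2s - 15) + 1| = |2s - 14| = 2|s − 7|.
Thus it suffices that |s − 7| < ϵ/2.
Choosing δ = ϵ/2 gives |(2s - 15) + 1| = 2|s − 7| < ϵ whenever |s − 7| < δ.

δ = ϵ/2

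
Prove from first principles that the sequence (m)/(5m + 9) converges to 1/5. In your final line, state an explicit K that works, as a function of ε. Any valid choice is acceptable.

Fix ε > 0. For m ≥ 1, |(m)/(5m + 9) − (1/5)| = |-9|/(5(5m + 9)) = 9/(5(5m + 9)).
Since 5m + 9 ≥ 5m for m ≥ 1, this is ≤ 9/(5·5m) = (9/25)/m.
So |(m)/(5m + 9) − (1/5)| < ε whenever m > (9/25)/ε.
Take K = (9/25)/ε. If m > K then |(m)/(5m + 9) − (1/5)| ≤ (9/25)/m < ε.

K = (9/25)/ε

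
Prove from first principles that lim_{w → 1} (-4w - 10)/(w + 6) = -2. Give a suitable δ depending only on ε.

δ = min(7/2, (7/4)ε)

Let ε > 0. We want δ > 0 with 0 < |w − 1| < δ ⇒ |(-4w - 10)/(w + 6) + 2| < ε.
Combining over a common denominator, (-4w - 10)/(w + 6) + 2 = [(-4w - 10)·7 − (-14)·(w + 6)] / [7·(w + 6)] = -14(w − 1) / (7(w + 6)).
So |(-4w - 10)/(w + 6) + 2| = 14|w − 1| / (7·|w + 6|).
Require δ ≤ 7/2, so |w + 6| ≥ |7| − |w − 1| > 7 − 7/2 = 7/2.
Hence |(-4w - 10)/(w + 6) + 2| < 14|w − 1|/(7·(7/2)) = (4/7)|w − 1|, which is < ε once |w − 1| < (7/4)ε.
Take δ = min(7/2, (7/4)ε). Then 0 < |w − 1| < δ forces both bounds, so |(-4w - 10)/(w + 6) + 2| < ε.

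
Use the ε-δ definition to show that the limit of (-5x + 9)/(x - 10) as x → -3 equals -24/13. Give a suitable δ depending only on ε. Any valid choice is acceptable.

Fix ε > 0. We want δ > 0 with 0 < |x + 3| < δ ⇒ |(-5x + 9)/(x - 10) + 24/13| < ε.
Combining over a common denominator, (-5x + 9)/(x - 10) + 24/13 = [(-5x + 9)·(-13) − 24·(x - 10)] / [(-13)·(x - 10)] = 41(x + 3) / ((-13)(x - 10)).
So |(-5x + 9)/(x - 10) + 24/13| = 41|x + 3| / (13·|x − 10|).
Require δ ≤ 13/2, so |x − 10| ≥ |-13| − |x + 3| > 13 − 13/2 = 13/2.
Hence |(-5x + 9)/(x - 10) + 24/13| < 41|x + 3|/(13·(13/2)) = (82/169)|x + 3|, which is < ε once |x + 3| < (169/82)ε.
Take δ = min(13/2, (169/82)ε). Then 0 < |x + 3| < δ forces both bounds, so |(-5x + 9)/(x - 10) + 24/13| < ε.

δ = min(13/2, (169/82)ε)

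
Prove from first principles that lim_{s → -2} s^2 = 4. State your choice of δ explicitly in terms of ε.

δ = min(1, ε/5)

Let ε > 0 be given. We seek δ > 0 with 0 < |s + 2| < δ ⇒ |s^2 − 4| < ε.
Factor: s^2 − 4 = (s + 2)(s - 2), so |s^2 − 4| = |s + 2|·|s - 2|.
Impose δ ≤ 1 so that |s| < 3; then |s - 2| ≤ 5.
Hence |s^2 − 4| ≤ 5|s + 2|, which is < ε once |s + 2| < ε/5.
Take δ = min(1, ε/5). If 0 < |s + 2| < δ then both bounds hold and |s^2 − 4| ≤ 5|s + 2| < 5·(ε/5) = ε.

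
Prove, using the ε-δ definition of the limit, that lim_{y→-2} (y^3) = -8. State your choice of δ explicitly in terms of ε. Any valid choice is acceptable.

δ = min(1, ε/19)

Fix ε > 0. We seek δ > 0 with 0 < |y + 2| < δ ⇒ |y^3 + 8| < ε.
Factor: y^3 + 8 = (y + 2)(y^2 - 2y + 4), so |y^3 + 8| = |y + 2|·|y^2 - 2y + 4|.
Impose δ ≤ 1 so that |y| < 3; then |y^2 - 2y + 4| ≤ 19.
Hence |y^3 + 8| ≤ 19|y + 2|, which is < ε once |y + 2| < ε/19.
Take δ = min(1, ε/19). If 0 < |y + 2| < δ then both bounds hold and |y^3 + 8| ≤ 19|y + 2| < 19·(ε/19) = ε.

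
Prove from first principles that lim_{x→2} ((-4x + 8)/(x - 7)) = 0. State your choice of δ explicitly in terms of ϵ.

Let ϵ > 0 be given. We want δ > 0 with 0 < |x − 2| < δ ⇒ |(-4x + 8)/(x - 7) − 0| < ϵ.
Combining over a common denominator, (-4x + 8)/(x - 7) − 0 = [(-4x + 8)·(-5) − 0·(x - 7)] / [(-5)·(x - 7)] = 20(x − 2) / ((-5)(x - 7)).
So |(-4x + 8)/(x - 7) − 0| = 20|x − 2| / (5·|x − 7|).
Require δ ≤ 5/2, so |x − 7| ≥ |-5| − |x − 2| > 5 − 5/2 = 5/2.
Hence |(-4x + 8)/(x - 7) − 0| < 20|x − 2|/(5·(5/2)) = (8/5)|x − 2|, which is < ϵ once |x − 2| < (5/8)ϵ.
Take δ = min(5/2, (5/8)ϵ). Then 0 < |x − 2| < δ forces both bounds, so |(-4x + 8)/(x - 7) − 0| < ϵ.

δ = min(5/2, (5/8)ϵ)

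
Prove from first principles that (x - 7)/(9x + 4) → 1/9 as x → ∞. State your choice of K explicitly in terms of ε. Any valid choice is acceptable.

K = (67/81)/ε

Let ε > 0 be given. We seek K > 0 such that x > K implies |(x - 7)/(9x + 4) − (1/9)| < ε.
(x - 7)/(9x + 4) − (1/9) = (9(x - 7) − (9x + 4)) / (9(9x + 4)) = -67/(9(9x + 4)).
For x > 0 we have 9x + 4 > 9x, so |(x - 7)/(9x + 4) − (1/9)| = 67/(9(9x + 4)) < 67/(9·9x) = (67/81)/x.
Thus |(x - 7)/(9x + 4) − (1/9)| < ε whenever x > (67/81)/ε.
Take K = (67/81)/ε. If x > K then |(x - 7)/(9x + 4) − (1/9)| < (67/81)/x < ε.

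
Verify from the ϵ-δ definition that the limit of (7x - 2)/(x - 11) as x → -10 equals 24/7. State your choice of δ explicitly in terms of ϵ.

δ = min(21/2, (147/50)ϵ)

Let ϵ > 0 be given. We want δ > 0 with 0 < |x + 10| < δ ⇒ |(7x - 2)/(x - 11) − (24/7)| < ϵ.
Combining over a common denominator, (7x - 2)/(x - 11) − (24/7) = [(7x - 2)·(-21) − (-72)·(x - 11)] / [(-21)·(x - 11)] = -75(x + 10) / ((-21)(x - 11)).
So |(7x - 2)/(x - 11) − (24/7)| = 75|x + 10| / (21·|x − 11|).
Require δ ≤ 21/2, so |x − 11| ≥ |-21| − |x + 10| > 21 − 21/2 = 21/2.
Hence |(7x - 2)/(x - 11) − (24/7)| < 75|x + 10|/(21·(21/2)) = (50/147)|x + 10|, which is < ϵ once |x + 10| < (147/50)ϵ.
Take δ = min(21/2, (147/50)ϵ). Then 0 < |x + 10| < δ forces both bounds, so |(7x - 2)/(x - 11) − (24/7)| < ϵ.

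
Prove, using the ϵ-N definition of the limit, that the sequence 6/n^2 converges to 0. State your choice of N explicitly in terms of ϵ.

Let ϵ > 0. For n ≥ 1, |6/n^2 − 0| = 6/n^2.
6/n^2 < ϵ ⇔ n^2 > 6/ϵ ⇔ n > (6/ϵ)^{1/2}.
Take N = (6/ϵ)^{1/2}. Then n > N implies 6/n^2 < ϵ.

N = (6/ϵ)^{1/2}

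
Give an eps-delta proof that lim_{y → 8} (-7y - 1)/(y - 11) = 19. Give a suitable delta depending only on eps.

delta = min(3/2, (3/52)eps)

Let eps > 0 be given. We want delta > 0 with 0 < |y − 8| < delta ⇒ |(-7y - 1)/(y - 11) − 19| < eps.
Combining over a common denominator, (-7y - 1)/(y - 11) − 19 = [(-7y - 1)·(-3) − (-57)·(y - 11)] / [(-3)·(y - 11)] = 78(y − 8) / ((-3)(y - 11)).
So |(-7y - 1)/(y - 11) − 19| = 78|y − 8| / (3·|y − 11|).
Restrict delta ≤ 3/2. Then |y − 8| < 3/2 gives |y − 11| = |(y − 8) + (-3)| ≥ 3 − 3/2 = 3/2.
Hence |(-7y - 1)/(y - 11) − 19| < 78|y − 8|/(3·(3/2)) = (52/3)|y − 8|, which is < eps once |y − 8| < (3/52)eps.
Take delta = min(3/2, (3/52)eps). Then 0 < |y − 8| < delta forces both bounds, so |(-7y - 1)/(y - 11) − 19| < eps.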